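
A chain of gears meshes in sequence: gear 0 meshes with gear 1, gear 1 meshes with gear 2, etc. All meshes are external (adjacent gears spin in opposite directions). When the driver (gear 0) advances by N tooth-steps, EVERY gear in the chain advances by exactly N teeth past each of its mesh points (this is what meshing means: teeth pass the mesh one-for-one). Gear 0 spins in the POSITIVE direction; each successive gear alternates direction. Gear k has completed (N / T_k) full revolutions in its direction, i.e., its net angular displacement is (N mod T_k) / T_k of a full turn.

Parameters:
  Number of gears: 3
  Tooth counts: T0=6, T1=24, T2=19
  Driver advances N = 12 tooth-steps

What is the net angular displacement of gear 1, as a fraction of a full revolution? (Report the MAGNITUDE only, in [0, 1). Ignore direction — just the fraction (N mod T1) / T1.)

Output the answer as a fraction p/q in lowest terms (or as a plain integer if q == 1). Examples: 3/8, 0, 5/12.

Chain of 3 gears, tooth counts: [6, 24, 19]
  gear 0: T0=6, direction=positive, advance = 12 mod 6 = 0 teeth = 0/6 turn
  gear 1: T1=24, direction=negative, advance = 12 mod 24 = 12 teeth = 12/24 turn
  gear 2: T2=19, direction=positive, advance = 12 mod 19 = 12 teeth = 12/19 turn
Gear 1: 12 mod 24 = 12
Fraction = 12 / 24 = 1/2 (gcd(12,24)=12) = 1/2

Answer: 1/2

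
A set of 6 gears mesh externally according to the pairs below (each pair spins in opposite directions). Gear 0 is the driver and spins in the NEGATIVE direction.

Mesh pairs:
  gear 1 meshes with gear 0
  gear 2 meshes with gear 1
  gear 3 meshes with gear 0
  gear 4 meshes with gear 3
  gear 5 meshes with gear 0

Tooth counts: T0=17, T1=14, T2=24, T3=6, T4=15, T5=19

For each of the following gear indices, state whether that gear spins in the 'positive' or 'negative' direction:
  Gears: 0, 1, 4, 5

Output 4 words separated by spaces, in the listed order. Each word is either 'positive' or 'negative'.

Answer: negative positive negative positive

Derivation:
Gear 0 (driver): negative (depth 0)
  gear 1: meshes with gear 0 -> depth 1 -> positive (opposite of gear 0)
  gear 2: meshes with gear 1 -> depth 2 -> negative (opposite of gear 1)
  gear 3: meshes with gear 0 -> depth 1 -> positive (opposite of gear 0)
  gear 4: meshes with gear 3 -> depth 2 -> negative (opposite of gear 3)
  gear 5: meshes with gear 0 -> depth 1 -> positive (opposite of gear 0)
Queried indices 0, 1, 4, 5 -> negative, positive, negative, positive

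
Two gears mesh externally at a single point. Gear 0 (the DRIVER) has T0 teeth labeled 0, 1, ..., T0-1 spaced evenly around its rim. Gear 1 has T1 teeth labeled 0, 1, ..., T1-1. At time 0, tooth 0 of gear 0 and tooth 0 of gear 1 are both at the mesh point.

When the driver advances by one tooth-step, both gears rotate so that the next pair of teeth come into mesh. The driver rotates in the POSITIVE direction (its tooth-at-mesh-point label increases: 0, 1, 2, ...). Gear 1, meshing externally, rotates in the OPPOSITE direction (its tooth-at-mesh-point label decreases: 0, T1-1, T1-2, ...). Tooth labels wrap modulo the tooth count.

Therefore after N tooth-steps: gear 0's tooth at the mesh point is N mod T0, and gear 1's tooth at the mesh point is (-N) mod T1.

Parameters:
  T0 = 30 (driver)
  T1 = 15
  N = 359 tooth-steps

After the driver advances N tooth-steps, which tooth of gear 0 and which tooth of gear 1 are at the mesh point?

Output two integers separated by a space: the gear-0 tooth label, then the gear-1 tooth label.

Answer: 29 1

Derivation:
Gear 0 (driver, T0=30): tooth at mesh = N mod T0
  359 = 11 * 30 + 29, so 359 mod 30 = 29
  gear 0 tooth = 29
Gear 1 (driven, T1=15): tooth at mesh = (-N) mod T1
  359 = 23 * 15 + 14, so 359 mod 15 = 14
  (-359) mod 15 = (-14) mod 15 = 15 - 14 = 1
Mesh after 359 steps: gear-0 tooth 29 meets gear-1 tooth 1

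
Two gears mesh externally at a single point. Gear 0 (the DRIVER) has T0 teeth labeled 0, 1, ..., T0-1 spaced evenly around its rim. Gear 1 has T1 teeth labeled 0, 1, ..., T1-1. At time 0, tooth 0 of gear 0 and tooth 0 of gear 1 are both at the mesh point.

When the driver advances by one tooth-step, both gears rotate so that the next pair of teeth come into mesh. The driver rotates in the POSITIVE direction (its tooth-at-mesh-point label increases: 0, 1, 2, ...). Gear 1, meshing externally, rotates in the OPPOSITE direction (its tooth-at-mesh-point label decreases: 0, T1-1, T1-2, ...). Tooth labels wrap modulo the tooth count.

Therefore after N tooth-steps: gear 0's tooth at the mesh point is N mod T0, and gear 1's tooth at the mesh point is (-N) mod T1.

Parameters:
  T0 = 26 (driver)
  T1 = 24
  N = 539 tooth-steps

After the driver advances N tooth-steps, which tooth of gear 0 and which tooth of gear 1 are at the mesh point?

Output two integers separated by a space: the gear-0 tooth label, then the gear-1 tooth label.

Answer: 19 13

Derivation:
Gear 0 (driver, T0=26): tooth at mesh = N mod T0
  539 = 20 * 26 + 19, so 539 mod 26 = 19
  gear 0 tooth = 19
Gear 1 (driven, T1=24): tooth at mesh = (-N) mod T1
  539 = 22 * 24 + 11, so 539 mod 24 = 11
  (-539) mod 24 = (-11) mod 24 = 24 - 11 = 13
Mesh after 539 steps: gear-0 tooth 19 meets gear-1 tooth 13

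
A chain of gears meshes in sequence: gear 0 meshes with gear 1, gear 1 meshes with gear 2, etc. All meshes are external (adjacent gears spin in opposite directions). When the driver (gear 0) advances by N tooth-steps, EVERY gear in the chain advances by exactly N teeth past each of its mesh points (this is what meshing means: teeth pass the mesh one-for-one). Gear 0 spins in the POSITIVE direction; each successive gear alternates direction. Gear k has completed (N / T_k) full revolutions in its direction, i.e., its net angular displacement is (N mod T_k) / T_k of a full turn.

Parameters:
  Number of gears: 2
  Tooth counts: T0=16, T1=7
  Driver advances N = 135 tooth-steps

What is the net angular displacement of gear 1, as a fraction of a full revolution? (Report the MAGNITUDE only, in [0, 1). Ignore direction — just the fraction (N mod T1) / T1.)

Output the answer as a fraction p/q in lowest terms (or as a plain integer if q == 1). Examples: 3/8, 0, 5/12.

Answer: 2/7

Derivation:
Chain of 2 gears, tooth counts: [16, 7]
  gear 0: T0=16, direction=positive, advance = 135 mod 16 = 7 teeth = 7/16 turn
  gear 1: T1=7, direction=negative, advance = 135 mod 7 = 2 teeth = 2/7 turn
Gear 1: 135 mod 7 = 2
Fraction = 2 / 7 = 2/7 (gcd(2,7)=1) = 2/7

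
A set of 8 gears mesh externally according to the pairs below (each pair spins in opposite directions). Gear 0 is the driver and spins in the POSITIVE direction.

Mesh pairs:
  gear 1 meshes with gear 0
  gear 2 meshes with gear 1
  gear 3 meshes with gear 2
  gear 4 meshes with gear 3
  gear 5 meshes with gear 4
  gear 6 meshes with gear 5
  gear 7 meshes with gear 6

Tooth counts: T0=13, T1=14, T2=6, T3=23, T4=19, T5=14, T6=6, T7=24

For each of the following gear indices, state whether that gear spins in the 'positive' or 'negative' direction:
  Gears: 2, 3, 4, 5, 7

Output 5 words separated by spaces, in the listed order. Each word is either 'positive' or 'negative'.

Gear 0 (driver): positive (depth 0)
  gear 1: meshes with gear 0 -> depth 1 -> negative (opposite of gear 0)
  gear 2: meshes with gear 1 -> depth 2 -> positive (opposite of gear 1)
  gear 3: meshes with gear 2 -> depth 3 -> negative (opposite of gear 2)
  gear 4: meshes with gear 3 -> depth 4 -> positive (opposite of gear 3)
  gear 5: meshes with gear 4 -> depth 5 -> negative (opposite of gear 4)
  gear 6: meshes with gear 5 -> depth 6 -> positive (opposite of gear 5)
  gear 7: meshes with gear 6 -> depth 7 -> negative (opposite of gear 6)
Queried indices 2, 3, 4, 5, 7 -> positive, negative, positive, negative, negative

Answer: positive negative positive negative negative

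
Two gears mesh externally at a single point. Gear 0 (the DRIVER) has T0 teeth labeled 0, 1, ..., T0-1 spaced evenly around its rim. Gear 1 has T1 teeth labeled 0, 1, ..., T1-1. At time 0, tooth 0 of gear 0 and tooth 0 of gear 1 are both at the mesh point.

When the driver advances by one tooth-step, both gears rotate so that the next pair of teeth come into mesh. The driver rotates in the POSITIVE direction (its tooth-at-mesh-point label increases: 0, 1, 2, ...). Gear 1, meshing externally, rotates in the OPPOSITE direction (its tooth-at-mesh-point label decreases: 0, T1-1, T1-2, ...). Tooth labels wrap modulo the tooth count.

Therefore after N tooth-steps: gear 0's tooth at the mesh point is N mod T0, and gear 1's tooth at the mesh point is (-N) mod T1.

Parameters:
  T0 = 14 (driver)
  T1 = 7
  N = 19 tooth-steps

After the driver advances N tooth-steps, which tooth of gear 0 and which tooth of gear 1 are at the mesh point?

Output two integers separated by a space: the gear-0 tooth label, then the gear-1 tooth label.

Gear 0 (driver, T0=14): tooth at mesh = N mod T0
  19 = 1 * 14 + 5, so 19 mod 14 = 5
  gear 0 tooth = 5
Gear 1 (driven, T1=7): tooth at mesh = (-N) mod T1
  19 = 2 * 7 + 5, so 19 mod 7 = 5
  (-19) mod 7 = (-5) mod 7 = 7 - 5 = 2
Mesh after 19 steps: gear-0 tooth 5 meets gear-1 tooth 2

Answer: 5 2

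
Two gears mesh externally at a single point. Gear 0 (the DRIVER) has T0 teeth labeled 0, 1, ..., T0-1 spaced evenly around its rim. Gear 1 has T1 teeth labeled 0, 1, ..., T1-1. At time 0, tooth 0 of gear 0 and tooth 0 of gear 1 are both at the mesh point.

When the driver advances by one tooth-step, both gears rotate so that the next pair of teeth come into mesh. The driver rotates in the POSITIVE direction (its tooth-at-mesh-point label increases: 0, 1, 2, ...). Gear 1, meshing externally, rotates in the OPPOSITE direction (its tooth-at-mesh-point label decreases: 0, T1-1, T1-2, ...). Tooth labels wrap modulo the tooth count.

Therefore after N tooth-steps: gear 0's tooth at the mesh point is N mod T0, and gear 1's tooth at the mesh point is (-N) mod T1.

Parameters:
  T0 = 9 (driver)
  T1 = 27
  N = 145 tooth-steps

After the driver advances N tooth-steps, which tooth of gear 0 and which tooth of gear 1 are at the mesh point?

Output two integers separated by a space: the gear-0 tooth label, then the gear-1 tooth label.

Answer: 1 17

Derivation:
Gear 0 (driver, T0=9): tooth at mesh = N mod T0
  145 = 16 * 9 + 1, so 145 mod 9 = 1
  gear 0 tooth = 1
Gear 1 (driven, T1=27): tooth at mesh = (-N) mod T1
  145 = 5 * 27 + 10, so 145 mod 27 = 10
  (-145) mod 27 = (-10) mod 27 = 27 - 10 = 17
Mesh after 145 steps: gear-0 tooth 1 meets gear-1 tooth 17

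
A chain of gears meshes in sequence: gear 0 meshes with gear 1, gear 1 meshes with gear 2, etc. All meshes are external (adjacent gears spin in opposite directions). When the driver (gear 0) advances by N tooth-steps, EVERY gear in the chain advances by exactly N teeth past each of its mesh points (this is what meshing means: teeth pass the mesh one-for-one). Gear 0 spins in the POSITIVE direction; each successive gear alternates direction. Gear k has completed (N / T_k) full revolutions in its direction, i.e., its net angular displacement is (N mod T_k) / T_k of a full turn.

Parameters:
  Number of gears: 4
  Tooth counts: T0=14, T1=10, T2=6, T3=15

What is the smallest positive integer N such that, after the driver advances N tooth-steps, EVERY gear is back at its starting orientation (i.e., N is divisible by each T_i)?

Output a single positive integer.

Answer: 210

Derivation:
Gear k returns to start when N is a multiple of T_k.
All gears at start simultaneously when N is a common multiple of [14, 10, 6, 15]; the smallest such N is lcm(14, 10, 6, 15).
Start: lcm = T0 = 14
Fold in T1=10: gcd(14, 10) = 2; lcm(14, 10) = 14 * 10 / 2 = 140 / 2 = 70
Fold in T2=6: gcd(70, 6) = 2; lcm(70, 6) = 70 * 6 / 2 = 420 / 2 = 210
Fold in T3=15: gcd(210, 15) = 15; lcm(210, 15) = 210 * 15 / 15 = 3150 / 15 = 210
Full cycle length = 210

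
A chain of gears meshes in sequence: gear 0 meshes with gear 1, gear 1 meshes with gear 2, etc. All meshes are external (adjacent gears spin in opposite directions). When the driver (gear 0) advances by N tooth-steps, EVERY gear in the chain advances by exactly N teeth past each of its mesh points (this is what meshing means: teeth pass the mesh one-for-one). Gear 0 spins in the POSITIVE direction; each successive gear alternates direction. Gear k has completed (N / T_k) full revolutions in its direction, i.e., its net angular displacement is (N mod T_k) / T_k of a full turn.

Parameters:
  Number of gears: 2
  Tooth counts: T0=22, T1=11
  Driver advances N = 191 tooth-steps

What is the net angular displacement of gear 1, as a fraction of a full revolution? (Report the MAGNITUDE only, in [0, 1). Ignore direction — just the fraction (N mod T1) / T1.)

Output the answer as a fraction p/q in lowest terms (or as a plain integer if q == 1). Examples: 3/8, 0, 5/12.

Answer: 4/11

Derivation:
Chain of 2 gears, tooth counts: [22, 11]
  gear 0: T0=22, direction=positive, advance = 191 mod 22 = 15 teeth = 15/22 turn
  gear 1: T1=11, direction=negative, advance = 191 mod 11 = 4 teeth = 4/11 turn
Gear 1: 191 mod 11 = 4
Fraction = 4 / 11 = 4/11 (gcd(4,11)=1) = 4/11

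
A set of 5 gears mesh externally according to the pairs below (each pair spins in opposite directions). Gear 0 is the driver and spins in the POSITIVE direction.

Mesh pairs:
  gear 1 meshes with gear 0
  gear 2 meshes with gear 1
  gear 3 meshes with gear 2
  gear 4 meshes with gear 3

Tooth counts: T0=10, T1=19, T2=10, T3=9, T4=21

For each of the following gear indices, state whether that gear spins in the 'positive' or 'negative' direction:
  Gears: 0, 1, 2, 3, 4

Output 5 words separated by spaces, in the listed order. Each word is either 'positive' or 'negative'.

Answer: positive negative positive negative positive

Derivation:
Gear 0 (driver): positive (depth 0)
  gear 1: meshes with gear 0 -> depth 1 -> negative (opposite of gear 0)
  gear 2: meshes with gear 1 -> depth 2 -> positive (opposite of gear 1)
  gear 3: meshes with gear 2 -> depth 3 -> negative (opposite of gear 2)
  gear 4: meshes with gear 3 -> depth 4 -> positive (opposite of gear 3)
Queried indices 0, 1, 2, 3, 4 -> positive, negative, positive, negative, positive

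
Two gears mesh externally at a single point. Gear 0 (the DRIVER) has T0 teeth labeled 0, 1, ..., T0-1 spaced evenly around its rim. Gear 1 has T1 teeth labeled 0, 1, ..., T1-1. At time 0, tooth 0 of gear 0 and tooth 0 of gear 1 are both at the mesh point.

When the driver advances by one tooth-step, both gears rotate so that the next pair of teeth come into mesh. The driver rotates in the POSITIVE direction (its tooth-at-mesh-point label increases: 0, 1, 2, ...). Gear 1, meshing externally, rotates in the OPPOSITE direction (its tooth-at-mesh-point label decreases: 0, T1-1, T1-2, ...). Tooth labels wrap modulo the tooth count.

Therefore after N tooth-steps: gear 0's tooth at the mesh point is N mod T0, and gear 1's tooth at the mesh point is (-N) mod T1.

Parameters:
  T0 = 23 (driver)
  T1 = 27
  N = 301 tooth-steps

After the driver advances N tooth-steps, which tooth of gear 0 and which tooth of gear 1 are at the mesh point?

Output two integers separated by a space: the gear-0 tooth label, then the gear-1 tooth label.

Gear 0 (driver, T0=23): tooth at mesh = N mod T0
  301 = 13 * 23 + 2, so 301 mod 23 = 2
  gear 0 tooth = 2
Gear 1 (driven, T1=27): tooth at mesh = (-N) mod T1
  301 = 11 * 27 + 4, so 301 mod 27 = 4
  (-301) mod 27 = (-4) mod 27 = 27 - 4 = 23
Mesh after 301 steps: gear-0 tooth 2 meets gear-1 tooth 23

Answer: 2 23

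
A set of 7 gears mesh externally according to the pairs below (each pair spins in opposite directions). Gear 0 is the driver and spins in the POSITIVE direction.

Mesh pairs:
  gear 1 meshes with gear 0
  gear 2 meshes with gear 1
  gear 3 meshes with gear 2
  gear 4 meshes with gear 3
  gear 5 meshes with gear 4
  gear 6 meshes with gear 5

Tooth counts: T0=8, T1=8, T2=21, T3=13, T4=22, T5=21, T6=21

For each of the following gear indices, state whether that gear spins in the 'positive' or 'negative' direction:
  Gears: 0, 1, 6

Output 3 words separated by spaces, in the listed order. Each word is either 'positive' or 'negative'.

Answer: positive negative positive

Derivation:
Gear 0 (driver): positive (depth 0)
  gear 1: meshes with gear 0 -> depth 1 -> negative (opposite of gear 0)
  gear 2: meshes with gear 1 -> depth 2 -> positive (opposite of gear 1)
  gear 3: meshes with gear 2 -> depth 3 -> negative (opposite of gear 2)
  gear 4: meshes with gear 3 -> depth 4 -> positive (opposite of gear 3)
  gear 5: meshes with gear 4 -> depth 5 -> negative (opposite of gear 4)
  gear 6: meshes with gear 5 -> depth 6 -> positive (opposite of gear 5)
Queried indices 0, 1, 6 -> positive, negative, positive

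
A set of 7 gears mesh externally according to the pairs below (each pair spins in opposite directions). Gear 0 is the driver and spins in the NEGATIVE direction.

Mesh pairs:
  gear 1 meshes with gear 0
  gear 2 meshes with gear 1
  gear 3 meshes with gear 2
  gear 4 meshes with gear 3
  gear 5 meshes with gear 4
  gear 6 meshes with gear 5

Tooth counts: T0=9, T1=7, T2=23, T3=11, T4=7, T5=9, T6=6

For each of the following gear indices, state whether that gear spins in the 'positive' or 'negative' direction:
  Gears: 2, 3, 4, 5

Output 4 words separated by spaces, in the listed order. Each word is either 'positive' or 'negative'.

Answer: negative positive negative positive

Derivation:
Gear 0 (driver): negative (depth 0)
  gear 1: meshes with gear 0 -> depth 1 -> positive (opposite of gear 0)
  gear 2: meshes with gear 1 -> depth 2 -> negative (opposite of gear 1)
  gear 3: meshes with gear 2 -> depth 3 -> positive (opposite of gear 2)
  gear 4: meshes with gear 3 -> depth 4 -> negative (opposite of gear 3)
  gear 5: meshes with gear 4 -> depth 5 -> positive (opposite of gear 4)
  gear 6: meshes with gear 5 -> depth 6 -> negative (opposite of gear 5)
Queried indices 2, 3, 4, 5 -> negative, positive, negative, positive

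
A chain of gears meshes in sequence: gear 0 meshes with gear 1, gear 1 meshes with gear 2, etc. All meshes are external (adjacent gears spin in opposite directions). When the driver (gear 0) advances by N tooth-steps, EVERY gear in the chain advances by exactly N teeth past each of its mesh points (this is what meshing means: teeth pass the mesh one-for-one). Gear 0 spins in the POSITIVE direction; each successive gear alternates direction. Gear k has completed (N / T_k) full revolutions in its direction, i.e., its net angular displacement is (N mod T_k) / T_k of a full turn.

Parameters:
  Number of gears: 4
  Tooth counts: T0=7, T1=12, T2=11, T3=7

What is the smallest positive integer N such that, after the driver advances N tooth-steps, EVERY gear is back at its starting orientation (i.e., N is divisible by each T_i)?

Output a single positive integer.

Gear k returns to start when N is a multiple of T_k.
All gears at start simultaneously when N is a common multiple of [7, 12, 11, 7]; the smallest such N is lcm(7, 12, 11, 7).
Start: lcm = T0 = 7
Fold in T1=12: gcd(7, 12) = 1; lcm(7, 12) = 7 * 12 / 1 = 84 / 1 = 84
Fold in T2=11: gcd(84, 11) = 1; lcm(84, 11) = 84 * 11 / 1 = 924 / 1 = 924
Fold in T3=7: gcd(924, 7) = 7; lcm(924, 7) = 924 * 7 / 7 = 6468 / 7 = 924
Full cycle length = 924

Answer: 924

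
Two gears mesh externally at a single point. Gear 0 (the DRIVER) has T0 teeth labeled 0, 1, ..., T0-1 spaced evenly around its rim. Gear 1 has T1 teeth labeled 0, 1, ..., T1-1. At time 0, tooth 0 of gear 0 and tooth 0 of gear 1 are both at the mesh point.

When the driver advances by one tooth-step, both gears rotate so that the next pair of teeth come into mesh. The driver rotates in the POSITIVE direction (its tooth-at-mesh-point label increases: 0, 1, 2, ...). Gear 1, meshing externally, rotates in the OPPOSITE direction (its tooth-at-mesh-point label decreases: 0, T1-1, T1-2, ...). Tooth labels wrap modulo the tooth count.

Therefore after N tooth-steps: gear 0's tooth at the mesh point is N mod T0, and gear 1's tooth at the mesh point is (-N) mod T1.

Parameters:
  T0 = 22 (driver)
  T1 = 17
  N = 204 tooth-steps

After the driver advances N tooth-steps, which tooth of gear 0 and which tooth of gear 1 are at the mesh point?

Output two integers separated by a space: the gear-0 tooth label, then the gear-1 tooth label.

Answer: 6 0

Derivation:
Gear 0 (driver, T0=22): tooth at mesh = N mod T0
  204 = 9 * 22 + 6, so 204 mod 22 = 6
  gear 0 tooth = 6
Gear 1 (driven, T1=17): tooth at mesh = (-N) mod T1
  204 = 12 * 17 + 0, so 204 mod 17 = 0
  (-204) mod 17 = 0
Mesh after 204 steps: gear-0 tooth 6 meets gear-1 tooth 0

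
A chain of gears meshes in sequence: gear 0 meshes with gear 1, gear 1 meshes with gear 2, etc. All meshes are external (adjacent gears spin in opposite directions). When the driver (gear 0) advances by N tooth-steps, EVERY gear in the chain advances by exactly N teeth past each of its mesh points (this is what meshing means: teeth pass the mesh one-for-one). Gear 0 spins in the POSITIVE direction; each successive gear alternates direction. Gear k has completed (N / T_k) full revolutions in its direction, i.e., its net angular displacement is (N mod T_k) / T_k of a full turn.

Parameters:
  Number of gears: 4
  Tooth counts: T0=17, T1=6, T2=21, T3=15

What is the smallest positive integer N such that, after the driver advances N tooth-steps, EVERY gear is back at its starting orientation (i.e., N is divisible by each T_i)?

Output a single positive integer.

Gear k returns to start when N is a multiple of T_k.
All gears at start simultaneously when N is a common multiple of [17, 6, 21, 15]; the smallest such N is lcm(17, 6, 21, 15).
Start: lcm = T0 = 17
Fold in T1=6: gcd(17, 6) = 1; lcm(17, 6) = 17 * 6 / 1 = 102 / 1 = 102
Fold in T2=21: gcd(102, 21) = 3; lcm(102, 21) = 102 * 21 / 3 = 2142 / 3 = 714
Fold in T3=15: gcd(714, 15) = 3; lcm(714, 15) = 714 * 15 / 3 = 10710 / 3 = 3570
Full cycle length = 3570

Answer: 3570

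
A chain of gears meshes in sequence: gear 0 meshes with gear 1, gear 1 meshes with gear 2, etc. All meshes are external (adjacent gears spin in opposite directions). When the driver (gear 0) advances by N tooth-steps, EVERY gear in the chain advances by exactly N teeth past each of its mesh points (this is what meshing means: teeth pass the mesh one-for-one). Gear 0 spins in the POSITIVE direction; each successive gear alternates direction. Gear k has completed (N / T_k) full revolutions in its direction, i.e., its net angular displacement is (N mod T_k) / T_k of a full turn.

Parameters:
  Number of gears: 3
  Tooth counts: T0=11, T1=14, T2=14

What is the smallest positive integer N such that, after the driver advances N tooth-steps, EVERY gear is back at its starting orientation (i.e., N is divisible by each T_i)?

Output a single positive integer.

Gear k returns to start when N is a multiple of T_k.
All gears at start simultaneously when N is a common multiple of [11, 14, 14]; the smallest such N is lcm(11, 14, 14).
Start: lcm = T0 = 11
Fold in T1=14: gcd(11, 14) = 1; lcm(11, 14) = 11 * 14 / 1 = 154 / 1 = 154
Fold in T2=14: gcd(154, 14) = 14; lcm(154, 14) = 154 * 14 / 14 = 2156 / 14 = 154
Full cycle length = 154

Answer: 154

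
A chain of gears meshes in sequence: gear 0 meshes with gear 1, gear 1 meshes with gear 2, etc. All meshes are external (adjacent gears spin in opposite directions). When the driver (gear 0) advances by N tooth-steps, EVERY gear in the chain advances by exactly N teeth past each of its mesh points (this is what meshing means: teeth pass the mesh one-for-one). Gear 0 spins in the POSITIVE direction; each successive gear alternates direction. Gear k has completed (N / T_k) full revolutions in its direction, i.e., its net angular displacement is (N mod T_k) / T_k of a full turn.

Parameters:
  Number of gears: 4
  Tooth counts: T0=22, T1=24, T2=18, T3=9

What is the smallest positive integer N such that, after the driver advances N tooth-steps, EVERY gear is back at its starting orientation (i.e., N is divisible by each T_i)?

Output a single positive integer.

Gear k returns to start when N is a multiple of T_k.
All gears at start simultaneously when N is a common multiple of [22, 24, 18, 9]; the smallest such N is lcm(22, 24, 18, 9).
Start: lcm = T0 = 22
Fold in T1=24: gcd(22, 24) = 2; lcm(22, 24) = 22 * 24 / 2 = 528 / 2 = 264
Fold in T2=18: gcd(264, 18) = 6; lcm(264, 18) = 264 * 18 / 6 = 4752 / 6 = 792
Fold in T3=9: gcd(792, 9) = 9; lcm(792, 9) = 792 * 9 / 9 = 7128 / 9 = 792
Full cycle length = 792

Answer: 792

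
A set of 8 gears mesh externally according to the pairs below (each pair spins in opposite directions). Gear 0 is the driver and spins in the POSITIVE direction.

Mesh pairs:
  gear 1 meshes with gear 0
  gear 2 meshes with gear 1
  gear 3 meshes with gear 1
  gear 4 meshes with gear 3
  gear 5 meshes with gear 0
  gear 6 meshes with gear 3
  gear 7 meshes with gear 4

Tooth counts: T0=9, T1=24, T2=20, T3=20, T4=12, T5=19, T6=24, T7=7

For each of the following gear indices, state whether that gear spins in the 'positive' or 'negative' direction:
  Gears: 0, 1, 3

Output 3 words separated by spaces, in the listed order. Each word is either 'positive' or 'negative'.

Gear 0 (driver): positive (depth 0)
  gear 1: meshes with gear 0 -> depth 1 -> negative (opposite of gear 0)
  gear 2: meshes with gear 1 -> depth 2 -> positive (opposite of gear 1)
  gear 3: meshes with gear 1 -> depth 2 -> positive (opposite of gear 1)
  gear 4: meshes with gear 3 -> depth 3 -> negative (opposite of gear 3)
  gear 5: meshes with gear 0 -> depth 1 -> negative (opposite of gear 0)
  gear 6: meshes with gear 3 -> depth 3 -> negative (opposite of gear 3)
  gear 7: meshes with gear 4 -> depth 4 -> positive (opposite of gear 4)
Queried indices 0, 1, 3 -> positive, negative, positive

Answer: positive negative positive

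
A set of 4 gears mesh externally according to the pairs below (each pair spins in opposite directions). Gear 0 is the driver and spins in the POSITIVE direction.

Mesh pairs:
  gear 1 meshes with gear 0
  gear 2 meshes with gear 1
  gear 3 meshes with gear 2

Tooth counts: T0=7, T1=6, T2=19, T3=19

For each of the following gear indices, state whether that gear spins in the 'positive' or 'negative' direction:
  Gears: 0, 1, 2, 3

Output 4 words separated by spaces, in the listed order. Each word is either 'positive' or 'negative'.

Answer: positive negative positive negative

Derivation:
Gear 0 (driver): positive (depth 0)
  gear 1: meshes with gear 0 -> depth 1 -> negative (opposite of gear 0)
  gear 2: meshes with gear 1 -> depth 2 -> positive (opposite of gear 1)
  gear 3: meshes with gear 2 -> depth 3 -> negative (opposite of gear 2)
Queried indices 0, 1, 2, 3 -> positive, negative, positive, negative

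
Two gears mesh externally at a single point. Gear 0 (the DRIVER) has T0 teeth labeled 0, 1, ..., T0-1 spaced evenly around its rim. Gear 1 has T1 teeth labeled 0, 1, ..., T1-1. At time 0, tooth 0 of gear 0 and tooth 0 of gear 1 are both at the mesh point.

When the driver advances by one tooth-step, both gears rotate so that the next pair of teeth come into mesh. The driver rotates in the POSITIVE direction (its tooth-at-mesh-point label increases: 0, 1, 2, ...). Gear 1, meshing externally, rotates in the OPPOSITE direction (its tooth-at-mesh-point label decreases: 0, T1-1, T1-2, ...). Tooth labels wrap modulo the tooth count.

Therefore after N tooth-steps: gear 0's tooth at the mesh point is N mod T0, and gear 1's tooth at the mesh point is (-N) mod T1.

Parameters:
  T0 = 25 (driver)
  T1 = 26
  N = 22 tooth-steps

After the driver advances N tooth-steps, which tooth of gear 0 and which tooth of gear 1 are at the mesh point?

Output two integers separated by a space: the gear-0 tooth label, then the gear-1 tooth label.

Gear 0 (driver, T0=25): tooth at mesh = N mod T0
  22 = 0 * 25 + 22, so 22 mod 25 = 22
  gear 0 tooth = 22
Gear 1 (driven, T1=26): tooth at mesh = (-N) mod T1
  22 = 0 * 26 + 22, so 22 mod 26 = 22
  (-22) mod 26 = (-22) mod 26 = 26 - 22 = 4
Mesh after 22 steps: gear-0 tooth 22 meets gear-1 tooth 4

Answer: 22 4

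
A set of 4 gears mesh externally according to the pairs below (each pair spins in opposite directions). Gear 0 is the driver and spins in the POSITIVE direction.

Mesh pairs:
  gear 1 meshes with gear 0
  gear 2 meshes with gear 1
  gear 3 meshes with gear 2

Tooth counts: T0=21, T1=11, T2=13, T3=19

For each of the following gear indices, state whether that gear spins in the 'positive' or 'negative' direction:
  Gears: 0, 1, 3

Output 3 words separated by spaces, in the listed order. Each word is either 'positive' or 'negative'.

Answer: positive negative negative

Derivation:
Gear 0 (driver): positive (depth 0)
  gear 1: meshes with gear 0 -> depth 1 -> negative (opposite of gear 0)
  gear 2: meshes with gear 1 -> depth 2 -> positive (opposite of gear 1)
  gear 3: meshes with gear 2 -> depth 3 -> negative (opposite of gear 2)
Queried indices 0, 1, 3 -> positive, negative, negative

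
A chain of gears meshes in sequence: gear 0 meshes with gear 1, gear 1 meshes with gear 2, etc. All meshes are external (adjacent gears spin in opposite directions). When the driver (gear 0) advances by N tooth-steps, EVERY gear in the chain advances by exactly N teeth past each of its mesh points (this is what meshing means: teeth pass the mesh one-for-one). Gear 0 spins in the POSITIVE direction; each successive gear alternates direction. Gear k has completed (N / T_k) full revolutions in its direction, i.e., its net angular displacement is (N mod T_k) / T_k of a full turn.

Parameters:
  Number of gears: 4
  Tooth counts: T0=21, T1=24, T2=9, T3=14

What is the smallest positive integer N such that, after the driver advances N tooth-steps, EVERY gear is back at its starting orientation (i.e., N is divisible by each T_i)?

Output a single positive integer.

Answer: 504

Derivation:
Gear k returns to start when N is a multiple of T_k.
All gears at start simultaneously when N is a common multiple of [21, 24, 9, 14]; the smallest such N is lcm(21, 24, 9, 14).
Start: lcm = T0 = 21
Fold in T1=24: gcd(21, 24) = 3; lcm(21, 24) = 21 * 24 / 3 = 504 / 3 = 168
Fold in T2=9: gcd(168, 9) = 3; lcm(168, 9) = 168 * 9 / 3 = 1512 / 3 = 504
Fold in T3=14: gcd(504, 14) = 14; lcm(504, 14) = 504 * 14 / 14 = 7056 / 14 = 504
Full cycle length = 504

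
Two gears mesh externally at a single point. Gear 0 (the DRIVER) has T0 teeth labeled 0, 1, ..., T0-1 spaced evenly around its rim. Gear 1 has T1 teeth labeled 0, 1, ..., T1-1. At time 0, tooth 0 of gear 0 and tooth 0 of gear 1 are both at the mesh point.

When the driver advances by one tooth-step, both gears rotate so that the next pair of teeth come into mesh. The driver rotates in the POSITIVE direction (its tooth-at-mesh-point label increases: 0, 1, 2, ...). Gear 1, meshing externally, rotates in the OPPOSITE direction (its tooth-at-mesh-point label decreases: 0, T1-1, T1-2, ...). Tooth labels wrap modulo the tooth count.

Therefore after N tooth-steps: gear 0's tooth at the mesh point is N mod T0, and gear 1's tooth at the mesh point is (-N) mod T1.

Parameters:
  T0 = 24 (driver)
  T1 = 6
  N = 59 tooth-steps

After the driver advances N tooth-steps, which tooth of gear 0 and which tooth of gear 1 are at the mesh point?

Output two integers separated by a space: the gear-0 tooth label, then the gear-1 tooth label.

Gear 0 (driver, T0=24): tooth at mesh = N mod T0
  59 = 2 * 24 + 11, so 59 mod 24 = 11
  gear 0 tooth = 11
Gear 1 (driven, T1=6): tooth at mesh = (-N) mod T1
  59 = 9 * 6 + 5, so 59 mod 6 = 5
  (-59) mod 6 = (-5) mod 6 = 6 - 5 = 1
Mesh after 59 steps: gear-0 tooth 11 meets gear-1 tooth 1

Answer: 11 1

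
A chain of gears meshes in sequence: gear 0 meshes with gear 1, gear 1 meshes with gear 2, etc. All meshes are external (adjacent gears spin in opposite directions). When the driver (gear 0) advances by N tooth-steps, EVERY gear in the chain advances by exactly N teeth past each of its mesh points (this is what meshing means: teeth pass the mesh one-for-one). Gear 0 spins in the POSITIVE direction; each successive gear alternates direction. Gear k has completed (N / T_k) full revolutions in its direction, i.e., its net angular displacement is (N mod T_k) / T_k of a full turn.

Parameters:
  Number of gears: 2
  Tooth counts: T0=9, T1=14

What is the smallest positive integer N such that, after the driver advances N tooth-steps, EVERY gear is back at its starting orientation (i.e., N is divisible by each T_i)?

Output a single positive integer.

Answer: 126

Derivation:
Gear k returns to start when N is a multiple of T_k.
All gears at start simultaneously when N is a common multiple of [9, 14]; the smallest such N is lcm(9, 14).
Start: lcm = T0 = 9
Fold in T1=14: gcd(9, 14) = 1; lcm(9, 14) = 9 * 14 / 1 = 126 / 1 = 126
Full cycle length = 126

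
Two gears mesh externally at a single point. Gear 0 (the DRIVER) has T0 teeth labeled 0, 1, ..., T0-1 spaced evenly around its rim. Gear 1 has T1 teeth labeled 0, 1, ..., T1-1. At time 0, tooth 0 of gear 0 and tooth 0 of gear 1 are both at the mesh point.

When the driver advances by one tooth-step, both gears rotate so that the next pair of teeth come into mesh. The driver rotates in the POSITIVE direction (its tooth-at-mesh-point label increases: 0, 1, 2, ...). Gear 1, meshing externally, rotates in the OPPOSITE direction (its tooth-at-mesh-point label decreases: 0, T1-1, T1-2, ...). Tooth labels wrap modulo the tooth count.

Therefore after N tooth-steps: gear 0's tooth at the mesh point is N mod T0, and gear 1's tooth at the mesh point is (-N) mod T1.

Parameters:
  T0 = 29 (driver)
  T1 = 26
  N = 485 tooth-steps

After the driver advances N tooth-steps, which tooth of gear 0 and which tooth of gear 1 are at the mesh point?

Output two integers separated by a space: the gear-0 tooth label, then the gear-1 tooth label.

Answer: 21 9

Derivation:
Gear 0 (driver, T0=29): tooth at mesh = N mod T0
  485 = 16 * 29 + 21, so 485 mod 29 = 21
  gear 0 tooth = 21
Gear 1 (driven, T1=26): tooth at mesh = (-N) mod T1
  485 = 18 * 26 + 17, so 485 mod 26 = 17
  (-485) mod 26 = (-17) mod 26 = 26 - 17 = 9
Mesh after 485 steps: gear-0 tooth 21 meets gear-1 tooth 9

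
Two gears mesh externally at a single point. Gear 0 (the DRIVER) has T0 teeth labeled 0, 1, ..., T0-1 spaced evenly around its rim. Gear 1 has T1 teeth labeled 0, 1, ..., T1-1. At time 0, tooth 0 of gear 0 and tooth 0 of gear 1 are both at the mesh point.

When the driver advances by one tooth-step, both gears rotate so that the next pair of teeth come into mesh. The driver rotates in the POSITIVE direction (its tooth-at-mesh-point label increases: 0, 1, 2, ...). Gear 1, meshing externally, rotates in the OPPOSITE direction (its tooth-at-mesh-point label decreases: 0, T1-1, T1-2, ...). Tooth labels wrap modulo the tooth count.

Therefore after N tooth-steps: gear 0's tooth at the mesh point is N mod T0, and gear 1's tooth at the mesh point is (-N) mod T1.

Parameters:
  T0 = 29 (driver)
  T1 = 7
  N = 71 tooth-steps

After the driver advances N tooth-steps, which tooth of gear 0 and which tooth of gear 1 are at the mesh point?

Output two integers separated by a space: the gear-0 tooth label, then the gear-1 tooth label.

Gear 0 (driver, T0=29): tooth at mesh = N mod T0
  71 = 2 * 29 + 13, so 71 mod 29 = 13
  gear 0 tooth = 13
Gear 1 (driven, T1=7): tooth at mesh = (-N) mod T1
  71 = 10 * 7 + 1, so 71 mod 7 = 1
  (-71) mod 7 = (-1) mod 7 = 7 - 1 = 6
Mesh after 71 steps: gear-0 tooth 13 meets gear-1 tooth 6

Answer: 13 6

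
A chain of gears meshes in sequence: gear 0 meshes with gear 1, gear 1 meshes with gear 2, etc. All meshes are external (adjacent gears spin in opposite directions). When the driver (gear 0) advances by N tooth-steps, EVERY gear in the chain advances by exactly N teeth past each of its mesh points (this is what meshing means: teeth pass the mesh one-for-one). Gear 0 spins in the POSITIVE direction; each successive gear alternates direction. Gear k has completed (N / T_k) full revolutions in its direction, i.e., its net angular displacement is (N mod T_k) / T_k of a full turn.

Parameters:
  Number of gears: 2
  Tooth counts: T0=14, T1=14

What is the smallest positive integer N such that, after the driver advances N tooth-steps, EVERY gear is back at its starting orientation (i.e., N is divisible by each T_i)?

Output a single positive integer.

Gear k returns to start when N is a multiple of T_k.
All gears at start simultaneously when N is a common multiple of [14, 14]; the smallest such N is lcm(14, 14).
Start: lcm = T0 = 14
Fold in T1=14: gcd(14, 14) = 14; lcm(14, 14) = 14 * 14 / 14 = 196 / 14 = 14
Full cycle length = 14

Answer: 14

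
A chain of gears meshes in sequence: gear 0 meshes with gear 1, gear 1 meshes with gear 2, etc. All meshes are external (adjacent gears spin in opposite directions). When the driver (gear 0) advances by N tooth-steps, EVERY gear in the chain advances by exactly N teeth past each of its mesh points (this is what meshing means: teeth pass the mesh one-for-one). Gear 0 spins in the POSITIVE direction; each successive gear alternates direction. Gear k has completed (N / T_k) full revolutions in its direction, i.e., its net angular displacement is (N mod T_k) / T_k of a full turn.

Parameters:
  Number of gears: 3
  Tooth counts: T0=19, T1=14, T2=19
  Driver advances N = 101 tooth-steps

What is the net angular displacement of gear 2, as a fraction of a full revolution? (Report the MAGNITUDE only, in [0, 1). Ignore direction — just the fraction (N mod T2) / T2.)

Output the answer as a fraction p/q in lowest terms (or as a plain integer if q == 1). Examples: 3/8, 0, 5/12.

Chain of 3 gears, tooth counts: [19, 14, 19]
  gear 0: T0=19, direction=positive, advance = 101 mod 19 = 6 teeth = 6/19 turn
  gear 1: T1=14, direction=negative, advance = 101 mod 14 = 3 teeth = 3/14 turn
  gear 2: T2=19, direction=positive, advance = 101 mod 19 = 6 teeth = 6/19 turn
Gear 2: 101 mod 19 = 6
Fraction = 6 / 19 = 6/19 (gcd(6,19)=1) = 6/19

Answer: 6/19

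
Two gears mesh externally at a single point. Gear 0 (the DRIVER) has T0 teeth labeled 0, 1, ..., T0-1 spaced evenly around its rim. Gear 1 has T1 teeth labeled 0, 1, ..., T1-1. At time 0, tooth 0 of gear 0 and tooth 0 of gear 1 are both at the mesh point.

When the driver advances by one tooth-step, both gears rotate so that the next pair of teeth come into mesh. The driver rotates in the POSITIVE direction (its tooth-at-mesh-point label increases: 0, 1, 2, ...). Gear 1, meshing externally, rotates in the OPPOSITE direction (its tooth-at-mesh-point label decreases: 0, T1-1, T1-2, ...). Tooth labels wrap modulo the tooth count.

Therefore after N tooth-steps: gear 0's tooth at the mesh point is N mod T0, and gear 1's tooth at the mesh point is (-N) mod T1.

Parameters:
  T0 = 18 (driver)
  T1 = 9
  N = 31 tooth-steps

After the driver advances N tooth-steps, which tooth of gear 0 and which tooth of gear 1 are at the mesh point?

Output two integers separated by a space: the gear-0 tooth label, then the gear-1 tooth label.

Answer: 13 5

Derivation:
Gear 0 (driver, T0=18): tooth at mesh = N mod T0
  31 = 1 * 18 + 13, so 31 mod 18 = 13
  gear 0 tooth = 13
Gear 1 (driven, T1=9): tooth at mesh = (-N) mod T1
  31 = 3 * 9 + 4, so 31 mod 9 = 4
  (-31) mod 9 = (-4) mod 9 = 9 - 4 = 5
Mesh after 31 steps: gear-0 tooth 13 meets gear-1 tooth 5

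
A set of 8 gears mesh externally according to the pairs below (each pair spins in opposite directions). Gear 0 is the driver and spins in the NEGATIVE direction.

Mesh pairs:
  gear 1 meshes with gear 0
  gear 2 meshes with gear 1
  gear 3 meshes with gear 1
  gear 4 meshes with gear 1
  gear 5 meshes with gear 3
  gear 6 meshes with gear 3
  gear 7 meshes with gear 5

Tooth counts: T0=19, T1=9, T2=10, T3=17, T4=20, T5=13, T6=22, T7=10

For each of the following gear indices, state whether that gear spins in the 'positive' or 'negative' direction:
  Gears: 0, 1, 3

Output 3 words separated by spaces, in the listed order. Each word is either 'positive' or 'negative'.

Gear 0 (driver): negative (depth 0)
  gear 1: meshes with gear 0 -> depth 1 -> positive (opposite of gear 0)
  gear 2: meshes with gear 1 -> depth 2 -> negative (opposite of gear 1)
  gear 3: meshes with gear 1 -> depth 2 -> negative (opposite of gear 1)
  gear 4: meshes with gear 1 -> depth 2 -> negative (opposite of gear 1)
  gear 5: meshes with gear 3 -> depth 3 -> positive (opposite of gear 3)
  gear 6: meshes with gear 3 -> depth 3 -> positive (opposite of gear 3)
  gear 7: meshes with gear 5 -> depth 4 -> negative (opposite of gear 5)
Queried indices 0, 1, 3 -> negative, positive, negative

Answer: negative positive negative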